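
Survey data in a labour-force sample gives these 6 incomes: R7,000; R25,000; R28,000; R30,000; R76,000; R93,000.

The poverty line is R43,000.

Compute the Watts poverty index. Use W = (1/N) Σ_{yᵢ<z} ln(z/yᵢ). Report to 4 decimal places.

0.5244

Below z: R7,000, R25,000, R28,000, R30,000 (q = 4 of N = 6).
Log shortfalls: ln(43000/7000) = 1.8153; ln(43000/25000) = 0.5423; ln(43000/28000) = 0.4290; ln(43000/30000) = 0.3600.
W = 3.146613 / 6 = 0.5244.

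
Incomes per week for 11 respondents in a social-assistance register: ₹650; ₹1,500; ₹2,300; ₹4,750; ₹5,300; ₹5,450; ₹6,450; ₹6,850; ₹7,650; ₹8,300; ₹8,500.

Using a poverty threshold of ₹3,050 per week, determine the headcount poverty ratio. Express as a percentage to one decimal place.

3 of the 11 respondents have income below ₹3,050.
H = 3/11 = 27.3%.

27.3%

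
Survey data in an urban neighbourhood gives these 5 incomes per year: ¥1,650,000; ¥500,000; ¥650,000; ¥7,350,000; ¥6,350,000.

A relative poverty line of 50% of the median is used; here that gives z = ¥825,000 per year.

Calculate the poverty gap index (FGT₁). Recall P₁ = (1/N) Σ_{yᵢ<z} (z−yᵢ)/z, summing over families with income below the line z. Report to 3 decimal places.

Below the line: ¥500,000, ¥650,000 (q = 2 of N = 5).
Shortfall ratios: (825000−500000)/825000 = 0.3939; (825000−650000)/825000 = 0.2121.
Sum of shortfalls = 0.606061; P₁ averages over all N: 0.606061 / 5 = 0.121.

0.121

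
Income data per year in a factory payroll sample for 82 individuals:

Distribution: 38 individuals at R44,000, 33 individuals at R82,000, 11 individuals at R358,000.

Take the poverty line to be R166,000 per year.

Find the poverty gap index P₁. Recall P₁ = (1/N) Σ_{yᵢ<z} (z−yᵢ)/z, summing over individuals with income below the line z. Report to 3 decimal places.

0.544

Below z: 38×R44,000, 33×R82,000 (q = 71 of N = 82).
Shortfall ratios: (166000−44000)/166000 = 0.7349 (×38); (166000−82000)/166000 = 0.5060 (×33).
Sum of shortfalls = 44.626506; P₁ averages over all N: 44.626506 / 82 = 0.544.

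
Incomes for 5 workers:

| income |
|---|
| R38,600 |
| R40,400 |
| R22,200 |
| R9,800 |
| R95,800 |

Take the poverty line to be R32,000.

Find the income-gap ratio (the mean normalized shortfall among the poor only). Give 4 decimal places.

Poor units: R9,800, R22,200 (q = 2 of N = 5).
Shortfall ratios (z−y)/z: 0.6937, 0.3063; sum = 1.000000.
The income-gap ratio divides by q (the poor only): 1.000000 / 2 = 0.5000.

0.5000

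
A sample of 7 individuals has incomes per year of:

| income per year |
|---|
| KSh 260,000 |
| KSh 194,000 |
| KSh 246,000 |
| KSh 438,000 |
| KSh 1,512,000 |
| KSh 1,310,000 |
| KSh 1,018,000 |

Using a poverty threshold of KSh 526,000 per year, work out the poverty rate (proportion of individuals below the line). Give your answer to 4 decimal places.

4 of the 7 individuals have income below KSh 526,000.
H = 4/7 = 0.5714.

0.5714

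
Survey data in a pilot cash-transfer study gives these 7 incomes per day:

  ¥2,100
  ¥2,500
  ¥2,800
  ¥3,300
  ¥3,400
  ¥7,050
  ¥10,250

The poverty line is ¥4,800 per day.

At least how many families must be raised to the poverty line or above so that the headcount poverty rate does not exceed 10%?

5 of the 7 families are poor, so H = 5/7 = 0.714.
A headcount ratio of at most 10% allows at most ⌊0.10 × 7⌋ = 0 poor families.
So at least 5 − 0 = 5 must be lifted.

5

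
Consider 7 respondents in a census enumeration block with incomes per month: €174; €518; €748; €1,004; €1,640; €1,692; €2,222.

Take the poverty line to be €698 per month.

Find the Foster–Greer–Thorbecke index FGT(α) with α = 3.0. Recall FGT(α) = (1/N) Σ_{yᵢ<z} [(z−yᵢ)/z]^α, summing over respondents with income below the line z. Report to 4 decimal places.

0.0629

Below z: €174, €518 (q = 2 of N = 7).
Gap ratios (z−y)/z: (698−174)/698 = 0.7507; (698−518)/698 = 0.2579.
Raised to α = 3.0: 0.42308; 0.01715.
Sum = 0.440234; FGT(3.0) = 0.440234 / 7 = 0.0629.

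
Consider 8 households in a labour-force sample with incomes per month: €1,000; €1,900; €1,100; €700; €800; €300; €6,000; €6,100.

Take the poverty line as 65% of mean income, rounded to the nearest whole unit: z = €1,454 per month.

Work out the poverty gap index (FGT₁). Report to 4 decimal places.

0.2897

Incomes under z: €300, €700, €800, €1,000, €1,100 (q = 5 of N = 8).
Gap ratios (z−y)/z: (1454−300)/1454 = 0.7937; (1454−700)/1454 = 0.5186; (1454−800)/1454 = 0.4498; (1454−1000)/1454 = 0.3122; (1454−1100)/1454 = 0.2435.
Σ = 2.317744. Dividing by the full population N = 8 gives P₁ = 0.2897.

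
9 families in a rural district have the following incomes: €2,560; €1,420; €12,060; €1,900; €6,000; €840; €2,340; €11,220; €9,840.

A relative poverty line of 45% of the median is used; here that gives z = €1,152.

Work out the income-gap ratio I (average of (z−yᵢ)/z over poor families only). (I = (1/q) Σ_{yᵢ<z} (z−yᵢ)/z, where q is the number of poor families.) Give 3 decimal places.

Poor units: €840 (q = 1 of N = 9).
Relative gaps: 0.2708; sum = 0.270833.
I averages over the q = 1 poor units only: 0.270833 / 1 = 0.271.

0.271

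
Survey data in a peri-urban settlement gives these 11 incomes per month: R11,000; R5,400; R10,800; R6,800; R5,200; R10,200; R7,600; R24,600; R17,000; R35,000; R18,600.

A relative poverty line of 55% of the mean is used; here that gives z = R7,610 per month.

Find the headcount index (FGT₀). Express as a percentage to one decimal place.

4 of the 11 households have income below R7,610.
H = 4/11 = 36.4%.

36.4%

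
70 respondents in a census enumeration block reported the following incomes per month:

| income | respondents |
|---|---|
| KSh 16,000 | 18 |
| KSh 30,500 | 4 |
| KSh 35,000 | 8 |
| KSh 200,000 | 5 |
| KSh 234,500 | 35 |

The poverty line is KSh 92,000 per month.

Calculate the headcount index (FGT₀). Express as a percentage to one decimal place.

42.9%

30 of the 70 respondents have income below KSh 92,000.
H = 30/70 = 42.9%.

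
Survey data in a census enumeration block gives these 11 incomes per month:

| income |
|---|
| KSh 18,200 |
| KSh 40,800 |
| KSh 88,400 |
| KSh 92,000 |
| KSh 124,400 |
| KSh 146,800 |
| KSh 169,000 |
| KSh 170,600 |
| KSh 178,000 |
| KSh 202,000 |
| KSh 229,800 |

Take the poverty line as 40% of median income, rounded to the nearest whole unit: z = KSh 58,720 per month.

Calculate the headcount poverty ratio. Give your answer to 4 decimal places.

2 of the 11 individuals have income below KSh 58,720.
H = 2/11 = 0.1818.

0.1818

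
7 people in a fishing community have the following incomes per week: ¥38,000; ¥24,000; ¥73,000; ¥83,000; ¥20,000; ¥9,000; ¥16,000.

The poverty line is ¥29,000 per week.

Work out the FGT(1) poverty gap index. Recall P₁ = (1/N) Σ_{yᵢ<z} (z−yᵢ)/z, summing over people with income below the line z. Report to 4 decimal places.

Below z: ¥9,000, ¥16,000, ¥20,000, ¥24,000 (q = 4 of N = 7).
Shortfall ratios: (29000−9000)/29000 = 0.6897; (29000−16000)/29000 = 0.4483; (29000−20000)/29000 = 0.3103; (29000−24000)/29000 = 0.1724.
Sum of shortfalls = 1.620690; P₁ averages over all N: 1.620690 / 7 = 0.2315.

0.2315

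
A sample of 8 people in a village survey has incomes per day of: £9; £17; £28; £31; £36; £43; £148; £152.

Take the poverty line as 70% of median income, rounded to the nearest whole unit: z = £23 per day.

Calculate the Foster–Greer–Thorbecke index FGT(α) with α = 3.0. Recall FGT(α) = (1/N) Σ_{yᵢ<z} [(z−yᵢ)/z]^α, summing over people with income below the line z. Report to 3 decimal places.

0.030

Below z: £9, £17 (q = 2 of N = 8).
Normalized shortfalls: (23−9)/23 = 0.6087; (23−17)/23 = 0.2609.
Raised to α = 3.0: 0.22553; 0.01775.
Sum = 0.243281; FGT(3.0) = 0.243281 / 8 = 0.030.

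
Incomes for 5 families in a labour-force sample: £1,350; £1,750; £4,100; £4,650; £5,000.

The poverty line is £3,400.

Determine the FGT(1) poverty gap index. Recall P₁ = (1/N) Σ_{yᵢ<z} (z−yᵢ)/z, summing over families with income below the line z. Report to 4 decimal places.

0.2176

Incomes under z: £1,350, £1,750 (q = 2 of N = 5).
Shortfall ratios: (3400−1350)/3400 = 0.6029; (3400−1750)/3400 = 0.4853.
Sum of shortfalls = 1.088235; P₁ averages over all N: 1.088235 / 5 = 0.2176.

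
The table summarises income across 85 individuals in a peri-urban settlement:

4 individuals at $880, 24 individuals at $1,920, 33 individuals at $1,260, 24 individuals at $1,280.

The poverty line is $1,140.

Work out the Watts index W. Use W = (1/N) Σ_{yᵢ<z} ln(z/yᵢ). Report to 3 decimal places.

0.012

Incomes under z: 4×$880 (q = 4 of N = 85).
ln(z/y) terms: ln(1140/880) = 0.2589 (×4).
W = 1.035447 / 85 = 0.012.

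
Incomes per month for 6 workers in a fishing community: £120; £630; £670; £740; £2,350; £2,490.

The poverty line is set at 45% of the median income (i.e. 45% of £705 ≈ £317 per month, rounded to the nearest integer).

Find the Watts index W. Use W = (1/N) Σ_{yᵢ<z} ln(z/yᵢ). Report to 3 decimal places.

Below the line: £120 (q = 1 of N = 6).
Log shortfalls: ln(317/120) = 0.9714.
W = 0.971410 / 6 = 0.162.

0.162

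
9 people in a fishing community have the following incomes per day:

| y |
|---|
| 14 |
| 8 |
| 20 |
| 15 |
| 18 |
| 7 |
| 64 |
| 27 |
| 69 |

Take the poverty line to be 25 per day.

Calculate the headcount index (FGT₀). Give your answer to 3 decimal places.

0.667

6 of the 9 people have income below 25.
H = 6/9 = 0.667.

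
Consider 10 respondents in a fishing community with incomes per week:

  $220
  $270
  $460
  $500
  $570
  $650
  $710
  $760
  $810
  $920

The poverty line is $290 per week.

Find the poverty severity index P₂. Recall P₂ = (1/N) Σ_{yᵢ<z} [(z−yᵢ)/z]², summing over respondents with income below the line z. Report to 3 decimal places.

Below z: $220, $270 (q = 2 of N = 10).
Shortfall ratios: (290−220)/290 = 0.2414; (290−270)/290 = 0.0690.
Squared: 0.0583; 0.0048.
Sum = 0.063020; P₂ = 0.063020 / 10 = 0.006.

0.006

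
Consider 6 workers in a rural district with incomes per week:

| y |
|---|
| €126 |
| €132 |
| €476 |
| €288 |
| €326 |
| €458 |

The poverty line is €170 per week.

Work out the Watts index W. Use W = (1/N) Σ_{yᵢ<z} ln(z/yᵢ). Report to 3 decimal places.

0.092

Below the line: €126, €132 (q = 2 of N = 6).
Log shortfalls: ln(170/126) = 0.2995; ln(170/132) = 0.2530.
W = 0.552513 / 6 = 0.092.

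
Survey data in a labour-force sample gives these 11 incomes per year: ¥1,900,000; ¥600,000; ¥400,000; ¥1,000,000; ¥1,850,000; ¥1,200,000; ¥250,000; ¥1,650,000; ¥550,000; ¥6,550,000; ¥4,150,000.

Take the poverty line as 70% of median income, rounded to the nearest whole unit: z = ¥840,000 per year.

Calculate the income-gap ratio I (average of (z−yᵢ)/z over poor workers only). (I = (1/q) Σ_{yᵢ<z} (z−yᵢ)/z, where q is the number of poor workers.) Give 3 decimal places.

Poor units: ¥250,000, ¥400,000, ¥550,000, ¥600,000 (q = 4 of N = 11).
Shortfall ratios (z−y)/z: 0.7024, 0.5238, 0.3452, 0.2857; sum = 1.857143.
The income-gap ratio divides by q (the poor only): 1.857143 / 4 = 0.464.

0.464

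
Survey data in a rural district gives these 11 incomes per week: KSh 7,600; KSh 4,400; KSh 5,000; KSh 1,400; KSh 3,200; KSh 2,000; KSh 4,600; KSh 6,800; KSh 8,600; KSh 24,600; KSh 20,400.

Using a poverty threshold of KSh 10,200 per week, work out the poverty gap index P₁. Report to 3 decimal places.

Below z: KSh 1,400, KSh 2,000, KSh 3,200, KSh 4,400, KSh 4,600, KSh 5,000, KSh 6,800, KSh 7,600, KSh 8,600 (q = 9 of N = 11).
Normalized shortfalls: (10200−1400)/10200 = 0.8627; (10200−2000)/10200 = 0.8039; (10200−3200)/10200 = 0.6863; (10200−4400)/10200 = 0.5686; (10200−4600)/10200 = 0.5490; (10200−5000)/10200 = 0.5098; (10200−6800)/10200 = 0.3333; (10200−7600)/10200 = 0.2549; (10200−8600)/10200 = 0.1569.
Sum of shortfalls = 4.725490; P₁ averages over all N: 4.725490 / 11 = 0.430.

0.430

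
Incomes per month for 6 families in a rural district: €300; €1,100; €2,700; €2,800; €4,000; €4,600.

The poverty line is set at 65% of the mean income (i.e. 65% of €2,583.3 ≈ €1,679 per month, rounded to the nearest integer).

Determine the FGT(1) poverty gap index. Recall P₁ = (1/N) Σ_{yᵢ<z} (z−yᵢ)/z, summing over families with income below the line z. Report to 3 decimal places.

Incomes under z: €300, €1,100 (q = 2 of N = 6).
Shortfall ratios: (1679−300)/1679 = 0.8213; (1679−1100)/1679 = 0.3448.
Sum of shortfalls = 1.166170; P₁ averages over all N: 1.166170 / 6 = 0.194.

0.194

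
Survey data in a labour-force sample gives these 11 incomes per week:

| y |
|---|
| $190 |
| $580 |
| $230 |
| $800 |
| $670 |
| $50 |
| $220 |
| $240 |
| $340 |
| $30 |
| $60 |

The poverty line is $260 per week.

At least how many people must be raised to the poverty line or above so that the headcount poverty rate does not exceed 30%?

7 of the 11 people are poor, so H = 7/11 = 0.636.
A headcount ratio of at most 30% allows at most ⌊0.30 × 11⌋ = 3 poor people.
So at least 7 − 3 = 4 must be lifted.

4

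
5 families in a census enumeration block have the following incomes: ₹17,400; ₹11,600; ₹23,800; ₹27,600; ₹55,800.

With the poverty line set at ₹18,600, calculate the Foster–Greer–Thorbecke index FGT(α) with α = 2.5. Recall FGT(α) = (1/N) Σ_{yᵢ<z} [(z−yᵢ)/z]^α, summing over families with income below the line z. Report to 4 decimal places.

0.0176

Poor units: ₹11,600, ₹17,400 (q = 2 of N = 5).
Relative gaps: (18600−11600)/18600 = 0.3763; (18600−17400)/18600 = 0.0645.
Raised to α = 2.5: 0.08689; 0.00106.
Sum = 0.087946; FGT(2.5) = 0.087946 / 5 = 0.0176.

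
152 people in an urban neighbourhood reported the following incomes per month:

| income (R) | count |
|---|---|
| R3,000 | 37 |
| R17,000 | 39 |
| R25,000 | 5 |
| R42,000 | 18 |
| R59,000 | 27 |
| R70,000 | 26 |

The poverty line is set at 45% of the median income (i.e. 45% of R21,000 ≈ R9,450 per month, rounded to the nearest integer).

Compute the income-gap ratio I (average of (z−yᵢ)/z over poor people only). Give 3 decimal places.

Poor units: 37×R3,000 (q = 37 of N = 152).
Shortfall ratios (z−y)/z: 0.6825 (×37); sum = 25.253968.
The income-gap ratio divides by q (the poor only): 25.253968 / 37 = 0.683.

0.683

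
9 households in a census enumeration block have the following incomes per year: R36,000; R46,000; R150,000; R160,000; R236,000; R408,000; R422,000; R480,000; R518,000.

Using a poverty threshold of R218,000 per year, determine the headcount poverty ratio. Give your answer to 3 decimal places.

0.444

4 of the 9 households have income below R218,000.
H = 4/9 = 0.444.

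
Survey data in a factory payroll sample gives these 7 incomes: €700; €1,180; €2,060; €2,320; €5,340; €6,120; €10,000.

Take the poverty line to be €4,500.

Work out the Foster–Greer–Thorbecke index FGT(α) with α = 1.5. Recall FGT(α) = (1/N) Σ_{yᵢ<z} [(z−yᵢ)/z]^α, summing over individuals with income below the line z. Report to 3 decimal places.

Below z: €700, €1,180, €2,060, €2,320 (q = 4 of N = 7).
Gap ratios (z−y)/z: (4500−700)/4500 = 0.8444; (4500−1180)/4500 = 0.7378; (4500−2060)/4500 = 0.5422; (4500−2320)/4500 = 0.4844.
Raised to α = 1.5: 0.77599; 0.63371; 0.39927; 0.33718.
Sum = 2.146150; FGT(1.5) = 2.146150 / 7 = 0.307.

0.307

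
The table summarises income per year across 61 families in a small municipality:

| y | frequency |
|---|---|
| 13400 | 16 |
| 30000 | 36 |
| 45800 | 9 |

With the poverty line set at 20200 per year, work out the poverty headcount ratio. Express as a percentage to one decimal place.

16 of the 61 families have income below 20200.
H = 16/61 = 26.2%.

26.2%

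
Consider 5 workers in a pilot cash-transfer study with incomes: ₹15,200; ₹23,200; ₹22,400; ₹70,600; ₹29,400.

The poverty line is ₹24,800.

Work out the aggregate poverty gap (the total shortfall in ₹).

₹13,600

Below z: ₹15,200, ₹22,400, ₹23,200 (q = 3 of N = 5).
Individual gaps: 24800−15200 = 9600; 24800−22400 = 2400; 24800−23200 = 1600.
Aggregate gap = ₹13,600.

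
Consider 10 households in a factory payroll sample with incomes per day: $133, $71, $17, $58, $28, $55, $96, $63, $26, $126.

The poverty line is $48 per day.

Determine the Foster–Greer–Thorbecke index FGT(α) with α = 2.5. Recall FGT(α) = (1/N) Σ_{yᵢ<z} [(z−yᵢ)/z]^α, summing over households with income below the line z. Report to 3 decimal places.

Incomes under z: $17, $26, $28 (q = 3 of N = 10).
Normalized shortfalls: (48−17)/48 = 0.6458; (48−26)/48 = 0.4583; (48−28)/48 = 0.4167.
Raised to α = 2.5: 0.33520; 0.14222; 0.11207.
Sum = 0.589481; FGT(2.5) = 0.589481 / 10 = 0.059.

0.059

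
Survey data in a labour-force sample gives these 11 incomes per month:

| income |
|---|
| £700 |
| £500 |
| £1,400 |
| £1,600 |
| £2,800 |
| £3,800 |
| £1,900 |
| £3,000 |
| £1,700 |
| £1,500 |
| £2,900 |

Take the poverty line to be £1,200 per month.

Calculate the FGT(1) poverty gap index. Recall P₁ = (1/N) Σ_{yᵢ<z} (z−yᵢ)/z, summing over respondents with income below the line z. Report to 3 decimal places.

0.091

Poor units: £500, £700 (q = 2 of N = 11).
Gap ratios (z−y)/z: (1200−500)/1200 = 0.5833; (1200−700)/1200 = 0.4167.
Σ = 1.000000. Dividing by the full population N = 11 gives P₁ = 0.091.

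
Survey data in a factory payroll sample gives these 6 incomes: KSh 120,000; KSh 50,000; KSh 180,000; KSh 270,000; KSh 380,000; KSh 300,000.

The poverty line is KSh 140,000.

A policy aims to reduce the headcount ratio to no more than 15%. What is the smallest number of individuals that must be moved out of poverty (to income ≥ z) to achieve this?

2 of the 6 individuals are poor, so H = 2/6 = 0.333.
A headcount ratio of at most 15% allows at most ⌊0.15 × 6⌋ = 0 poor individuals.
So at least 2 − 0 = 2 must be lifted.

2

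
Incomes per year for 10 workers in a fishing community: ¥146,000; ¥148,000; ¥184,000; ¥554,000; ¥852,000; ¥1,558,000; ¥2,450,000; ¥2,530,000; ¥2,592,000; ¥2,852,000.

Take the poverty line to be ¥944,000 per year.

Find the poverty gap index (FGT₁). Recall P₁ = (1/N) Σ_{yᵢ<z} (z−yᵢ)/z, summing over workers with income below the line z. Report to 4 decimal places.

0.3004

Below z: ¥146,000, ¥148,000, ¥184,000, ¥554,000, ¥852,000 (q = 5 of N = 10).
Relative gaps: (944000−146000)/944000 = 0.8453; (944000−148000)/944000 = 0.8432; (944000−184000)/944000 = 0.8051; (944000−554000)/944000 = 0.4131; (944000−852000)/944000 = 0.0975.
Σ = 3.004237. Dividing by the full population N = 10 gives P₁ = 0.3004.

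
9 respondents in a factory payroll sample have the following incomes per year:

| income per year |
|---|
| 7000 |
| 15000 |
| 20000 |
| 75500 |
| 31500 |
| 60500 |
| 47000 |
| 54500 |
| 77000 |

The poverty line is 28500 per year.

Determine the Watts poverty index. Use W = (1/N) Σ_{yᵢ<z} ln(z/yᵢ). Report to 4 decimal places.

Poor units: 7000, 15000, 20000 (q = 3 of N = 9).
Log shortfalls: ln(28500/7000) = 1.4040; ln(28500/15000) = 0.6419; ln(28500/20000) = 0.3542.
W = 2.400020 / 9 = 0.2667.

0.2667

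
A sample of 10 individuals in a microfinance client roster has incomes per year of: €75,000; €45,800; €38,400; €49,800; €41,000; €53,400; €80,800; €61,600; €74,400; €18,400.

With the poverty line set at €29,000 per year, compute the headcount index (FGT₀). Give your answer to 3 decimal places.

1 of the 10 individuals have income below €29,000.
H = 1/10 = 0.100.

0.100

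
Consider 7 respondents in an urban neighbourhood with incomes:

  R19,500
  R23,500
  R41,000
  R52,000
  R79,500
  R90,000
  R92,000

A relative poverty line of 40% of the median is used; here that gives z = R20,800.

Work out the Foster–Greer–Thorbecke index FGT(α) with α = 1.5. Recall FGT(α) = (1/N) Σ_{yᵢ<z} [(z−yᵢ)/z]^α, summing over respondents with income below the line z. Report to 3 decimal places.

0.002

Below z: R19,500 (q = 1 of N = 7).
Relative gaps: (20800−19500)/20800 = 0.0625.
Raised to α = 1.5: 0.01562.
Sum = 0.015625; FGT(1.5) = 0.015625 / 7 = 0.002.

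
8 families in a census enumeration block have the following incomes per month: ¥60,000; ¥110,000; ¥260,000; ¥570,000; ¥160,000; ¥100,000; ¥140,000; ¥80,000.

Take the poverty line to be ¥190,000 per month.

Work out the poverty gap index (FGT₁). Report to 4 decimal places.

0.3224

Incomes under z: ¥60,000, ¥80,000, ¥100,000, ¥110,000, ¥140,000, ¥160,000 (q = 6 of N = 8).
Normalized shortfalls: (190000−60000)/190000 = 0.6842; (190000−80000)/190000 = 0.5789; (190000−100000)/190000 = 0.4737; (190000−110000)/190000 = 0.4211; (190000−140000)/190000 = 0.2632; (190000−160000)/190000 = 0.1579.
Σ = 2.578947. Dividing by the full population N = 8 gives P₁ = 0.3224.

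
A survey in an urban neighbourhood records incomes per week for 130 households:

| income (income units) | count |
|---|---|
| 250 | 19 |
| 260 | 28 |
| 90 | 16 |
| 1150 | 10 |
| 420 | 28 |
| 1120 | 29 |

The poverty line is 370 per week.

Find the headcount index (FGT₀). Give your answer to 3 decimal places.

63 of the 130 households have income below 370.
H = 63/130 = 0.485.

0.485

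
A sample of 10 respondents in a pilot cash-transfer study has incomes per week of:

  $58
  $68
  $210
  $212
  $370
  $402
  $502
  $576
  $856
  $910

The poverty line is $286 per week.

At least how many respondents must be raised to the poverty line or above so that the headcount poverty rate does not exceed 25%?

4 of the 10 respondents are poor, so H = 4/10 = 0.400.
A headcount ratio of at most 25% allows at most ⌊0.25 × 10⌋ = 2 poor respondents.
So at least 4 − 2 = 2 must be lifted.

2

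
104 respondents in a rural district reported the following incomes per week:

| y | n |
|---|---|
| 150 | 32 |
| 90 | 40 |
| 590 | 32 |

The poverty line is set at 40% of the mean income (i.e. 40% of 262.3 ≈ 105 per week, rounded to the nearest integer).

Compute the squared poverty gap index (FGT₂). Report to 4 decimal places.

0.0078

Below the line: 40×90 (q = 40 of N = 104).
Shortfall ratios: (105−90)/105 = 0.1429 (×40).
Squared: 0.0204 (×40).
Sum = 0.816327; P₂ = 0.816327 / 104 = 0.0078.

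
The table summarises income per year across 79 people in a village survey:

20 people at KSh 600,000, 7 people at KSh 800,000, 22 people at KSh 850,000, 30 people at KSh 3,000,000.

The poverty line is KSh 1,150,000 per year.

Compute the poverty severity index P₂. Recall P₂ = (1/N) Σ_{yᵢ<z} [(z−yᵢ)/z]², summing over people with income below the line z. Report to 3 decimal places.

Poor units: 20×KSh 600,000, 7×KSh 800,000, 22×KSh 850,000 (q = 49 of N = 79).
Normalized shortfalls: (1150000−600000)/1150000 = 0.4783 (×20); (1150000−800000)/1150000 = 0.3043 (×7); (1150000−850000)/1150000 = 0.2609 (×22).
Squared: 0.2287 (×20); 0.0926 (×7); 0.0681 (×22).
Sum = 6.720227; P₂ = 6.720227 / 79 = 0.085.

0.085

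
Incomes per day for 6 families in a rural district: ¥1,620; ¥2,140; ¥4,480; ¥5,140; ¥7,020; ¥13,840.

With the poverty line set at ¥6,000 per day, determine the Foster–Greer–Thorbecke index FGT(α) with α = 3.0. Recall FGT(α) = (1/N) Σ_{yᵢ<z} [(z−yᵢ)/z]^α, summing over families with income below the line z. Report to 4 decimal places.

0.1124

Poor units: ¥1,620, ¥2,140, ¥4,480, ¥5,140 (q = 4 of N = 6).
Relative gaps: (6000−1620)/6000 = 0.7300; (6000−2140)/6000 = 0.6433; (6000−4480)/6000 = 0.2533; (6000−5140)/6000 = 0.1433.
Raised to α = 3.0: 0.38902; 0.26626; 0.01626; 0.00294.
Sum = 0.674481; FGT(3.0) = 0.674481 / 6 = 0.1124.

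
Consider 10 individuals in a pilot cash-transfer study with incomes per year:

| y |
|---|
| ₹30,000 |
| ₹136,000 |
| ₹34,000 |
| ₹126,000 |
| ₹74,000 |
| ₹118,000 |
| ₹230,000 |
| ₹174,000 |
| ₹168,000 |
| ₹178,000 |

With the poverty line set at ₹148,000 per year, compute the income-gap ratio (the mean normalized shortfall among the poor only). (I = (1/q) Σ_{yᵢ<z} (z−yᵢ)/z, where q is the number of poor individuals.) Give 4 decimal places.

0.4167

Below the line: ₹30,000, ₹34,000, ₹74,000, ₹118,000, ₹126,000, ₹136,000 (q = 6 of N = 10).
Shortfall ratios (z−y)/z: 0.7973, 0.7703, 0.5000, 0.2027, 0.1486, 0.0811; sum = 2.500000.
The income-gap ratio divides by q (the poor only): 2.500000 / 6 = 0.4167.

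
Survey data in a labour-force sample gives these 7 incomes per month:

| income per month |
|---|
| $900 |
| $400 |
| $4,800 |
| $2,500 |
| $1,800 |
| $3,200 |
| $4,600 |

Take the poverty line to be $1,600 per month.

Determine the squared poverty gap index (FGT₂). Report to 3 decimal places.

Below the line: $400, $900 (q = 2 of N = 7).
Relative gaps: (1600−400)/1600 = 0.7500; (1600−900)/1600 = 0.4375.
Squared: 0.5625; 0.1914.
Sum = 0.753906; P₂ = 0.753906 / 7 = 0.108.

0.108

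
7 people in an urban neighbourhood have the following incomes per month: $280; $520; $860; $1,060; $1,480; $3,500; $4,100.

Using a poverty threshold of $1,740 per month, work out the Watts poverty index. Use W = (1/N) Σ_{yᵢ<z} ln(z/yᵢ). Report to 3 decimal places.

Below z: $280, $520, $860, $1,060, $1,480 (q = 5 of N = 7).
Log gaps: ln(1740/280) = 1.8269; ln(1740/520) = 1.2078; ln(1740/860) = 0.7047; ln(1740/1060) = 0.4956; ln(1740/1480) = 0.1618.
W = 4.396830 / 7 = 0.628.

0.628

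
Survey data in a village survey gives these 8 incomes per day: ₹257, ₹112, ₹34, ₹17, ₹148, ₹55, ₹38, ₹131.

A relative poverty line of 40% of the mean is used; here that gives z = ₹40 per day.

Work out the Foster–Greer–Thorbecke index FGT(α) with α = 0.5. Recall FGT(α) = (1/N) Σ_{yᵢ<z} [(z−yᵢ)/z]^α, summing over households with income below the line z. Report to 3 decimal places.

Below z: ₹17, ₹34, ₹38 (q = 3 of N = 8).
Shortfall ratios: (40−17)/40 = 0.5750; (40−34)/40 = 0.1500; (40−38)/40 = 0.0500.
Raised to α = 0.5: 0.75829; 0.38730; 0.22361.
Sum = 1.369193; FGT(0.5) = 1.369193 / 8 = 0.171.

0.171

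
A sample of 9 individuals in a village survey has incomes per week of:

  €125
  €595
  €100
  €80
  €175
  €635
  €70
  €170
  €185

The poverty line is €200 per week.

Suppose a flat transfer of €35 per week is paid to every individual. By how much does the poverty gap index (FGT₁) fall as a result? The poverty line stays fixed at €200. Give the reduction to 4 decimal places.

0.1167

Before: below the line — €70, €80, €100, €125, €170, €175, €185; poverty gap index (FGT₁) = 0.275000.
After the €35 transfer: below the line — €105, €115, €135, €160; poverty gap index (FGT₁) = 0.158333.
Reduction = 0.275000 − 0.158333 = 0.1167.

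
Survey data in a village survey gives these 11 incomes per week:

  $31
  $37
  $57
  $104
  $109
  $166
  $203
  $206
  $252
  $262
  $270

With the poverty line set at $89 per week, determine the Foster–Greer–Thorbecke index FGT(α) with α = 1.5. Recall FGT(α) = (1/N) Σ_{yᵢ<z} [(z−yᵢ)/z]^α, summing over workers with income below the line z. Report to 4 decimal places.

0.1080

Below the line: $31, $37, $57 (q = 3 of N = 11).
Normalized shortfalls: (89−31)/89 = 0.6517; (89−37)/89 = 0.5843; (89−57)/89 = 0.3596.
Raised to α = 1.5: 0.52609; 0.44660; 0.21560.
Sum = 1.188283; FGT(1.5) = 1.188283 / 11 = 0.1080.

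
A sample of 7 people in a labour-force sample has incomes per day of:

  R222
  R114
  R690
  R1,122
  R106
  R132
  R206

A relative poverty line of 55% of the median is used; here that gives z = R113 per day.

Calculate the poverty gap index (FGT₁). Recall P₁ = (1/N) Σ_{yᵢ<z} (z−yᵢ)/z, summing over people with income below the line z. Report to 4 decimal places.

0.0088

Incomes under z: R106 (q = 1 of N = 7).
Normalized shortfalls: (113−106)/113 = 0.0619.
Sum of shortfalls = 0.061947; P₁ averages over all N: 0.061947 / 7 = 0.0088.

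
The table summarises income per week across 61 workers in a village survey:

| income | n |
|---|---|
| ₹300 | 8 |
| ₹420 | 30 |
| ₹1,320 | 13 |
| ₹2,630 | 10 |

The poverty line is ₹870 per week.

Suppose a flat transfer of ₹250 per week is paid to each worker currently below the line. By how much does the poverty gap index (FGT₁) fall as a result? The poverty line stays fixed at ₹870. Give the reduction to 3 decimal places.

Before: below the line — 8×₹300, 30×₹420; poverty gap index (FGT₁) = 0.34031.
After the ₹250 transfer: below the line — 8×₹550, 30×₹670; poverty gap index (FGT₁) = 0.16130.
Reduction = 0.34031 − 0.16130 = 0.179.

0.179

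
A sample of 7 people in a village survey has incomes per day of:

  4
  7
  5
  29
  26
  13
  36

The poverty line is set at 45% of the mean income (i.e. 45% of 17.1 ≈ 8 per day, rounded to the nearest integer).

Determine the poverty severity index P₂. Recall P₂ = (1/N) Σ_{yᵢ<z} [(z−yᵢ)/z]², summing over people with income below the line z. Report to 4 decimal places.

0.0580

Incomes under z: 4, 5, 7 (q = 3 of N = 7).
Gap ratios (z−y)/z: (8−4)/8 = 0.5000; (8−5)/8 = 0.3750; (8−7)/8 = 0.1250.
Squared: 0.2500; 0.1406; 0.0156.
Sum = 0.406250; P₂ = 0.406250 / 7 = 0.0580.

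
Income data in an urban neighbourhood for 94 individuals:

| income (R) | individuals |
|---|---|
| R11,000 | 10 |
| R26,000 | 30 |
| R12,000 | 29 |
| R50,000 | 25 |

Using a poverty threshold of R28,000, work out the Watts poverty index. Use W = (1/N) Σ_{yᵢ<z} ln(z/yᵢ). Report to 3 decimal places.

0.384

Below z: 10×R11,000, 29×R12,000, 30×R26,000 (q = 69 of N = 94).
ln(z/y) terms: ln(28000/11000) = 0.9343 (×10); ln(28000/12000) = 0.8473 (×29); ln(28000/26000) = 0.0741 (×30).
W = 36.137969 / 94 = 0.384.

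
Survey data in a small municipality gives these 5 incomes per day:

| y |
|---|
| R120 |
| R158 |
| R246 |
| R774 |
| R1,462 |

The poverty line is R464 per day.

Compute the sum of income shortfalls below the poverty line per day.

Poor units: R120, R158, R246 (q = 3 of N = 5).
Individual gaps: 464−120 = 344; 464−158 = 306; 464−246 = 218.
Aggregate gap = R868.

R868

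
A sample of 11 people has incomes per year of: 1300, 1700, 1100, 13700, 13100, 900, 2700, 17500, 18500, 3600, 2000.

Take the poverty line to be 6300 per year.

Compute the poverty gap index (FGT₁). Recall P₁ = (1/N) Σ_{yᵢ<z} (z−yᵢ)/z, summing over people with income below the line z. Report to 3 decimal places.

Poor units: 900, 1100, 1300, 1700, 2000, 2700, 3600 (q = 7 of N = 11).
Gap ratios (z−y)/z: (6300−900)/6300 = 0.8571; (6300−1100)/6300 = 0.8254; (6300−1300)/6300 = 0.7937; (6300−1700)/6300 = 0.7302; (6300−2000)/6300 = 0.6825; (6300−2700)/6300 = 0.5714; (6300−3600)/6300 = 0.4286.
Σ = 4.888889. Dividing by the full population N = 11 gives P₁ = 0.444.

0.444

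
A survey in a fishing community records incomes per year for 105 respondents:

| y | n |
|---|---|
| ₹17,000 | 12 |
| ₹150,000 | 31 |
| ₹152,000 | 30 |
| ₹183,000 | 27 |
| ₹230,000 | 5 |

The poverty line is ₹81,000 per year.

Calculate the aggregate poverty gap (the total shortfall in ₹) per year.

Incomes under z: 12×₹17,000 (q = 12 of N = 105).
Individual gaps: 12×(81000−17000) = 768000.
Aggregate gap = ₹768,000.

₹768,000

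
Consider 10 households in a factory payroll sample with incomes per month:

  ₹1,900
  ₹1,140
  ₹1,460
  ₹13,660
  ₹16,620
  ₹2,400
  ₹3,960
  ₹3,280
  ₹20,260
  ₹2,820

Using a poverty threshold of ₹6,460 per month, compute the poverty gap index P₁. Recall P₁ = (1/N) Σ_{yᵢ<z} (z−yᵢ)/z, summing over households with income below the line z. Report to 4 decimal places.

0.4375

Below z: ₹1,140, ₹1,460, ₹1,900, ₹2,400, ₹2,820, ₹3,280, ₹3,960 (q = 7 of N = 10).
Normalized shortfalls: (6460−1140)/6460 = 0.8235; (6460−1460)/6460 = 0.7740; (6460−1900)/6460 = 0.7059; (6460−2400)/6460 = 0.6285; (6460−2820)/6460 = 0.5635; (6460−3280)/6460 = 0.4923; (6460−3960)/6460 = 0.3870.
Sum of shortfalls = 4.374613; P₁ averages over all N: 4.374613 / 10 = 0.4375.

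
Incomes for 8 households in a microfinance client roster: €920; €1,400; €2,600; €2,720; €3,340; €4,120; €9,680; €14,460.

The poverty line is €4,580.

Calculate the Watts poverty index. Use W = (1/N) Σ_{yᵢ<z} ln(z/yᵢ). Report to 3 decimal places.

0.537

Incomes under z: €920, €1,400, €2,600, €2,720, €3,340, €4,120 (q = 6 of N = 8).
ln(z/y) terms: ln(4580/920) = 1.6051; ln(4580/1400) = 1.1852; ln(4580/2600) = 0.5662; ln(4580/2720) = 0.5211; ln(4580/3340) = 0.3157; ln(4580/4120) = 0.1058.
W = 4.299136 / 8 = 0.537.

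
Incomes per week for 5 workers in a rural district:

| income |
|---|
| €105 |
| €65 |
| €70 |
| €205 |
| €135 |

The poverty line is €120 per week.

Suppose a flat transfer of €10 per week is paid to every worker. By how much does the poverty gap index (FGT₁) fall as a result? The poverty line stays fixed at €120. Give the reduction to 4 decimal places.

0.0500

Before: below the line — €65, €70, €105; poverty gap index (FGT₁) = 0.200000.
After the €10 transfer: below the line — €75, €80, €115; poverty gap index (FGT₁) = 0.150000.
Reduction = 0.200000 − 0.150000 = 0.0500.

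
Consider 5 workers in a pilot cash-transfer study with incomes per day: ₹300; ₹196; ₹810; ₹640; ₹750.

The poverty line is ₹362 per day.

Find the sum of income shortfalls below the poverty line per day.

₹228

Below z: ₹196, ₹300 (q = 2 of N = 5).
Individual gaps: 362−196 = 166; 362−300 = 62.
Aggregate gap = ₹228.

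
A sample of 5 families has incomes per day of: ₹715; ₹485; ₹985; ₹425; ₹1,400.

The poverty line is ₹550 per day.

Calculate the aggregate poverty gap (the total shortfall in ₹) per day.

Incomes under z: ₹425, ₹485 (q = 2 of N = 5).
Individual gaps: 550−425 = 125; 550−485 = 65.
Aggregate gap = ₹190.

₹190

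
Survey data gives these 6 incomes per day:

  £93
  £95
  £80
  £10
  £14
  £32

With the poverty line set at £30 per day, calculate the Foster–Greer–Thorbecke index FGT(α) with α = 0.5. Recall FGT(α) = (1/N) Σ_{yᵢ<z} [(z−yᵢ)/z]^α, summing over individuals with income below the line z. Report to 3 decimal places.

0.258

Incomes under z: £10, £14 (q = 2 of N = 6).
Relative gaps: (30−10)/30 = 0.6667; (30−14)/30 = 0.5333.
Raised to α = 0.5: 0.81650; 0.73030.
Sum = 1.546793; FGT(0.5) = 1.546793 / 6 = 0.258.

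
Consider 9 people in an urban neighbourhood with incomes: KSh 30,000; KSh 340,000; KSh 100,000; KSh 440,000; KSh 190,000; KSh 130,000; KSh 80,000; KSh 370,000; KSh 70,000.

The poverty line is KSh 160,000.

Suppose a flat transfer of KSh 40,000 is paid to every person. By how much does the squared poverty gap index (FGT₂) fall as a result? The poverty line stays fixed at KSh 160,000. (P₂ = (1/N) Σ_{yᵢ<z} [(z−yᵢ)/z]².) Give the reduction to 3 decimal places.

Before: below the line — KSh 30,000, KSh 70,000, KSh 80,000, KSh 100,000, KSh 130,000; squared poverty gap index (FGT₂) = 0.15582.
After the KSh 40,000 transfer: below the line — KSh 70,000, KSh 110,000, KSh 120,000, KSh 140,000; squared poverty gap index (FGT₂) = 0.05469.
Reduction = 0.15582 − 0.05469 = 0.101.

0.101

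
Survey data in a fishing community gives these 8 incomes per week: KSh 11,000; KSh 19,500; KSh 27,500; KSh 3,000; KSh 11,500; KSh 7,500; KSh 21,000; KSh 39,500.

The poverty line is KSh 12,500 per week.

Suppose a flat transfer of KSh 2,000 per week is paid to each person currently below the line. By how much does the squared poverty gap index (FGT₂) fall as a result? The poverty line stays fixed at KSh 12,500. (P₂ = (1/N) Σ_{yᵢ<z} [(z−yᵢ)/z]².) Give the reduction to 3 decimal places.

Before: below the line — KSh 3,000, KSh 7,500, KSh 11,000, KSh 11,500; squared poverty gap index (FGT₂) = 0.09480.
After the KSh 2,000 transfer: below the line — KSh 5,000, KSh 9,500; squared poverty gap index (FGT₂) = 0.05220.
Reduction = 0.09480 − 0.05220 = 0.043.

0.043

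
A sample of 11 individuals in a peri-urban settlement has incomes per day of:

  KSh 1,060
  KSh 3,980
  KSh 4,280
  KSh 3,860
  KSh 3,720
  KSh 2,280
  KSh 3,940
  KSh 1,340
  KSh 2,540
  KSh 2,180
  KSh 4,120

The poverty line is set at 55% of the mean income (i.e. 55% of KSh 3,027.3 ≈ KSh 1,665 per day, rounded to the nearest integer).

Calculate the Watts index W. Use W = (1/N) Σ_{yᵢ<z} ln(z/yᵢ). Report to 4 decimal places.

Below z: KSh 1,060, KSh 1,340 (q = 2 of N = 11).
ln(z/y) terms: ln(1665/1060) = 0.4516; ln(1665/1340) = 0.2172.
W = 0.668712 / 11 = 0.0608.

0.0608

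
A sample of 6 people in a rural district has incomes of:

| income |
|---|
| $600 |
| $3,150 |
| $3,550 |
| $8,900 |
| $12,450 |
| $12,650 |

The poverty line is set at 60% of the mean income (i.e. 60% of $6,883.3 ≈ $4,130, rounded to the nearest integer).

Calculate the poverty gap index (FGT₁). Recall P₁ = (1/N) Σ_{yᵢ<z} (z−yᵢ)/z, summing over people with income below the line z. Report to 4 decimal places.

0.2054

Below z: $600, $3,150, $3,550 (q = 3 of N = 6).
Normalized shortfalls: (4130−600)/4130 = 0.8547; (4130−3150)/4130 = 0.2373; (4130−3550)/4130 = 0.1404.
Σ = 1.232446. Dividing by the full population N = 6 gives P₁ = 0.2054.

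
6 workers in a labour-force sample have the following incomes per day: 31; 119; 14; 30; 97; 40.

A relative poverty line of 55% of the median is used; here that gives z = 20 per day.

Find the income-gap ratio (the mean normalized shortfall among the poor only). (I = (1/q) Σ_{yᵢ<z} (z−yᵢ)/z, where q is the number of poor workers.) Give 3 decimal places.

0.300

Incomes under z: 14 (q = 1 of N = 6).
Relative gaps: 0.3000; sum = 0.300000.
I averages over the q = 1 poor units only: 0.300000 / 1 = 0.300.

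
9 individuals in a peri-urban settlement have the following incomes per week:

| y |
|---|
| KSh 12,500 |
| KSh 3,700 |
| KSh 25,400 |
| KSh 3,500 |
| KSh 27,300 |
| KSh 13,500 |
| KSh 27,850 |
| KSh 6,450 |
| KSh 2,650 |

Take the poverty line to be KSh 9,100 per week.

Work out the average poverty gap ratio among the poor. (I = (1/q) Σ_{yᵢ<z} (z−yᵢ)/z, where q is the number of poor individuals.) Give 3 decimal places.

0.552

Below z: KSh 2,650, KSh 3,500, KSh 3,700, KSh 6,450 (q = 4 of N = 9).
Shortfall ratios (z−y)/z: 0.7088, 0.6154, 0.5934, 0.2912; sum = 2.208791.
I averages over the q = 4 poor units only: 2.208791 / 4 = 0.552.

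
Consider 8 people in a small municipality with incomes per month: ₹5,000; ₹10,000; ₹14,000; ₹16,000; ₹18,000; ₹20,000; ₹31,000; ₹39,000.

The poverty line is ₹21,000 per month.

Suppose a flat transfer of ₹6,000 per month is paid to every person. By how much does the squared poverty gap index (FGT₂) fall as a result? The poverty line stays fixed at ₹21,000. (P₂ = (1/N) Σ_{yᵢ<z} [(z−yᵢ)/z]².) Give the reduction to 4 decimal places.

Before: below the line — ₹5,000, ₹10,000, ₹14,000, ₹16,000, ₹18,000, ₹20,000; squared poverty gap index (FGT₂) = 0.130669.
After the ₹6,000 transfer: below the line — ₹11,000, ₹16,000, ₹20,000; squared poverty gap index (FGT₂) = 0.035714.
Reduction = 0.130669 − 0.035714 = 0.0950.

0.0950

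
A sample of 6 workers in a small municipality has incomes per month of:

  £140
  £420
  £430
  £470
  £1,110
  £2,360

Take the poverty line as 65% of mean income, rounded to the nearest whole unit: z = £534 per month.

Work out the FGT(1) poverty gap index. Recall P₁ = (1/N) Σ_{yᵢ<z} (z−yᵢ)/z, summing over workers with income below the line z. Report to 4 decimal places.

Incomes under z: £140, £420, £430, £470 (q = 4 of N = 6).
Shortfall ratios: (534−140)/534 = 0.7378; (534−420)/534 = 0.2135; (534−430)/534 = 0.1948; (534−470)/534 = 0.1199.
Σ = 1.265918. Dividing by the full population N = 6 gives P₁ = 0.2110.

0.2110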